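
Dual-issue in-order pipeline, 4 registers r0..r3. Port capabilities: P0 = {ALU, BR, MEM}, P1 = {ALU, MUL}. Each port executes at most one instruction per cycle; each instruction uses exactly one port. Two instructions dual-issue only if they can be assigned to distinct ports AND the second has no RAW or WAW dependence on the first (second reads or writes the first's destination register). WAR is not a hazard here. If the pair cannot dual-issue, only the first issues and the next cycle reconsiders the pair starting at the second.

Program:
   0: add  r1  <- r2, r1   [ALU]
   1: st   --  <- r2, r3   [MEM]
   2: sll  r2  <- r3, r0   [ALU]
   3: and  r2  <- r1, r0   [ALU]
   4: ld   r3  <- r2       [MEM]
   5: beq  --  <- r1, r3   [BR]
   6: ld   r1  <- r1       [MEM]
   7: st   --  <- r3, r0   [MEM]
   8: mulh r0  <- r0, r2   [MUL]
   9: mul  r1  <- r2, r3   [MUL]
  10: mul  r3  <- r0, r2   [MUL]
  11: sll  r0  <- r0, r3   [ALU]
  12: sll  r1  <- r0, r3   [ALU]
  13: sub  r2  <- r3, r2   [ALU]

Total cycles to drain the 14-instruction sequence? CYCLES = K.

CYCLES = 11

c0: i0,i1 add;st  dual
c1: i2 sll  WAW r2
c2: i3 and  RAW r2
c3: i4 ld  no-port MEM/BR
c4: i5 beq  no-port BR/MEM
c5: i6 ld  no-port MEM/MEM
c6: i7,i8 st;mulh  dual
c7: i9 mul  no-port MUL/MUL
c8: i10 mul  RAW r3
c9: i11 sll  RAW r0
c10: i12,i13 sll;sub  dual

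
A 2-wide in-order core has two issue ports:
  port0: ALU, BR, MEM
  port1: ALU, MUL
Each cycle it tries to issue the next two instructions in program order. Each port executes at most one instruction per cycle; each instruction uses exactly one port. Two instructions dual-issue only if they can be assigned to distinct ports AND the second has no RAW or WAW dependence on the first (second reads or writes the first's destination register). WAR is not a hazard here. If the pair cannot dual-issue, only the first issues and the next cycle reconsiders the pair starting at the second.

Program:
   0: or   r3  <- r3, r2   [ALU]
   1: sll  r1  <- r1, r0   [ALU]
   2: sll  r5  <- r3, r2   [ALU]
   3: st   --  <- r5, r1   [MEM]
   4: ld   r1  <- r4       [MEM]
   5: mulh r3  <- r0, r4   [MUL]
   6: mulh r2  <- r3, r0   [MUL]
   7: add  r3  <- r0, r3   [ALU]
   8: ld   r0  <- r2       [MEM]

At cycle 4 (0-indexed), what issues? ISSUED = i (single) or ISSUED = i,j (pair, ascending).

c0: i0+i1 or.ALU+sll.ALU  2-wide
c1: i2 sll.ALU  RAW r5
c2: i3 st.MEM  no-port MEM/MEM
c3: i4+i5 ld.MEM+mulh.MUL  2-wide
c4: i6+i7 mulh.MUL+add.ALU  2-wide
c5: i8 ld.MEM  tail

ISSUED = 6,7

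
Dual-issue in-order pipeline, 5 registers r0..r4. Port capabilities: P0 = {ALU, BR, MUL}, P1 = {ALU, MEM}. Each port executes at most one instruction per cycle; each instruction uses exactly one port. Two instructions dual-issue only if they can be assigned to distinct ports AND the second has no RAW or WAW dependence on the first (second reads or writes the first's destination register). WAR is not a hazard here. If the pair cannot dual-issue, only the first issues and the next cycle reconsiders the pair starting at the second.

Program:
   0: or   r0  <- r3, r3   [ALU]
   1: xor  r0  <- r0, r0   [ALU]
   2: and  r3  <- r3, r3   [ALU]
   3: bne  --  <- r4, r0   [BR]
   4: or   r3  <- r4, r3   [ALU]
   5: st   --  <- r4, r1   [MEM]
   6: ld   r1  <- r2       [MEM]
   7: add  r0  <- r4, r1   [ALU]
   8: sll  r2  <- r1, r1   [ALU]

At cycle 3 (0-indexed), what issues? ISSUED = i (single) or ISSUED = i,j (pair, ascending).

[0] i0  or  -- RAW+WAW r0
[1] i1,i2  xor;and  -- pair
[2] i3,i4  bne;or  -- pair
[3] i5  st  -- no-port MEM/MEM
[4] i6  ld  -- RAW r1
[5] i7,i8  add;sll  -- pair

ISSUED = 5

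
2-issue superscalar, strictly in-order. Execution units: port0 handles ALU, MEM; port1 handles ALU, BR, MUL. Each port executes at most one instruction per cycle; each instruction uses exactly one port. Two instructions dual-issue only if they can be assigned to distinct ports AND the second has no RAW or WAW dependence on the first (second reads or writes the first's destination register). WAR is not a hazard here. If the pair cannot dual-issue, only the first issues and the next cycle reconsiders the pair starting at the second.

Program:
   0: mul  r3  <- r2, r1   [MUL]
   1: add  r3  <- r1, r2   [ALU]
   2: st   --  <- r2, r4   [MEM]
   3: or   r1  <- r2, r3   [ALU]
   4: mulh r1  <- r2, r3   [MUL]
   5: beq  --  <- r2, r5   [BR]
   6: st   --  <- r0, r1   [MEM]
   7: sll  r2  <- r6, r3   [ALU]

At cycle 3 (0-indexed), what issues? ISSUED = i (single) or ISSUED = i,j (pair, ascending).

  cy0 -> i0 (mul.MUL) WAW r3
  cy1 -> i1/i2 (add.ALU st.MEM) pair
  cy2 -> i3 (or.ALU) WAW r1
  cy3 -> i4 (mulh.MUL) no-port MUL/BR
  cy4 -> i5/i6 (beq.BR st.MEM) pair
  cy5 -> i7 (sll.ALU) tail

ISSUED = 4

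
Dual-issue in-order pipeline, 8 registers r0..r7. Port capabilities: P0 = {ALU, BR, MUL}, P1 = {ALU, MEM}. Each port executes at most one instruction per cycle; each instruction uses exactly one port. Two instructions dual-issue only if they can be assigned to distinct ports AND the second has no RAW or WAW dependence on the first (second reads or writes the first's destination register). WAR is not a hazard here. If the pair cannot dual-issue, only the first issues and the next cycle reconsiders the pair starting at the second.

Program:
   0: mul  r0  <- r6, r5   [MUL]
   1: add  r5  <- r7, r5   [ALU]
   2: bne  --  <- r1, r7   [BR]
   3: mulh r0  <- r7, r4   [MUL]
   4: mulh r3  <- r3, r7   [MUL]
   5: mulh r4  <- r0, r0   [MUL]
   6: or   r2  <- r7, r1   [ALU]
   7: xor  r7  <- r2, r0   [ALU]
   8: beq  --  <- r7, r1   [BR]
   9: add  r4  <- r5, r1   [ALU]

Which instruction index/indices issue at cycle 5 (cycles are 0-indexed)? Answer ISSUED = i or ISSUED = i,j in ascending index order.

0. mul add @i0,i1  | dual
1. bne @i2  | no-port BR/MUL
2. mulh @i3  | no-port MUL/MUL
3. mulh @i4  | no-port MUL/MUL
4. mulh or @i5,i6  | dual
5. xor @i7  | RAW r7
6. beq add @i8,i9  | dual

ISSUED = 7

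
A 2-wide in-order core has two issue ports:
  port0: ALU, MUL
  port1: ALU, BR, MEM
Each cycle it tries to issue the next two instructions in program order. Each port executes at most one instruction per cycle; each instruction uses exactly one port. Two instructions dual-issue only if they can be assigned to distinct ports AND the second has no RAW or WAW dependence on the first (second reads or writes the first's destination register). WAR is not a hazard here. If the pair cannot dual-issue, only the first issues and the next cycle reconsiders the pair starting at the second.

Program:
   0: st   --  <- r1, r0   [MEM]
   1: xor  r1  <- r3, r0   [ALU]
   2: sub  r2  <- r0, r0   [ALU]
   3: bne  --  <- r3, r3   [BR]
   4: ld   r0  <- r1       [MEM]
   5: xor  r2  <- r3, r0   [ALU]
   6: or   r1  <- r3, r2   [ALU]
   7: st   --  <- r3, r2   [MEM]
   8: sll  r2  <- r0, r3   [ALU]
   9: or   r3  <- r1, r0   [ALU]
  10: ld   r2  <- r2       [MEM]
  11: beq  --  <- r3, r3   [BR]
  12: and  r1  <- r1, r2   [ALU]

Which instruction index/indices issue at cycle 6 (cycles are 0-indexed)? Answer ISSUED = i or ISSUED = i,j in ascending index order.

t=0 i0/i1:st.MEM+xor.ALU ; dual
t=1 i2/i3:sub.ALU+bne.BR ; dual
t=2 i4:ld.MEM ; RAW r0
t=3 i5:xor.ALU ; RAW r2
t=4 i6/i7:or.ALU+st.MEM ; dual
t=5 i8/i9:sll.ALU+or.ALU ; dual
t=6 i10:ld.MEM ; no-port MEM/BR
t=7 i11/i12:beq.BR+and.ALU ; dual

ISSUED = 10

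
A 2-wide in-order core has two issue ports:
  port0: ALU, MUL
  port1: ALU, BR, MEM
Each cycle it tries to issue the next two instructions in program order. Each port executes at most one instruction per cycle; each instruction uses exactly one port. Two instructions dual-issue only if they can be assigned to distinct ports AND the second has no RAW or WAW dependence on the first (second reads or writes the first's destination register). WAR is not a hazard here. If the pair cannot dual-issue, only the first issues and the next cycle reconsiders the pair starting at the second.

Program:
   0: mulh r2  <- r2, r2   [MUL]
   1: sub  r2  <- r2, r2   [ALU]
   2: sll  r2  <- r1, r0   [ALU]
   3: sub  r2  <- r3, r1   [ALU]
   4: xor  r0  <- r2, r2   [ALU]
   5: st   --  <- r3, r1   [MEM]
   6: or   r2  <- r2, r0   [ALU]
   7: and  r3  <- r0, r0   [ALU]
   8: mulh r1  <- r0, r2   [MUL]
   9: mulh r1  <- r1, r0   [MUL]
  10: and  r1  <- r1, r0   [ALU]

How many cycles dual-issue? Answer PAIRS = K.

0. mulh.MUL @i0  | RAW+WAW r2
1. sub.ALU @i1  | WAW r2
2. sll.ALU @i2  | WAW r2
3. sub.ALU @i3  | RAW r2
4. xor.ALU+st.MEM @i4,i5  | 2-wide
5. or.ALU+and.ALU @i6,i7  | 2-wide
6. mulh.MUL @i8  | no-port MUL/MUL
7. mulh.MUL @i9  | RAW+WAW r1
8. and.ALU @i10  | tail

PAIRS = 2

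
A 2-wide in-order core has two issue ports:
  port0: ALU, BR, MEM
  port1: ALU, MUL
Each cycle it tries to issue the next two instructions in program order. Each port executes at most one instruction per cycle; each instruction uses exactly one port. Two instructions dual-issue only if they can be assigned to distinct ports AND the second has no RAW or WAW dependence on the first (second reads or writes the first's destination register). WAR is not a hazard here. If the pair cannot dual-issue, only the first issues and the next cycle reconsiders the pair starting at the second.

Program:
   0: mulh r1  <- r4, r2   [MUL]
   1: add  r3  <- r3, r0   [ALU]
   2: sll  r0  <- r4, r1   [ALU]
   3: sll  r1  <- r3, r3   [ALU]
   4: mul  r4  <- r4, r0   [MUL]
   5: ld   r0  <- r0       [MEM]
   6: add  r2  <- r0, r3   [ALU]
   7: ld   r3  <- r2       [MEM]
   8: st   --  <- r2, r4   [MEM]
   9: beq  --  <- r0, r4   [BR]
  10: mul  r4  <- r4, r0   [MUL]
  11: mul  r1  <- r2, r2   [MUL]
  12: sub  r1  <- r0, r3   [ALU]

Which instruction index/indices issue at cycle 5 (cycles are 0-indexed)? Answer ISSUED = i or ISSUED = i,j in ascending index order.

[0] i0&i1  mulh;add  -- dual
[1] i2&i3  sll;sll  -- dual
[2] i4&i5  mul;ld  -- dual
[3] i6  add  -- RAW r2
[4] i7  ld  -- no-port MEM/MEM
[5] i8  st  -- no-port MEM/BR
[6] i9&i10  beq;mul  -- dual
[7] i11  mul  -- WAW r1
[8] i12  sub  -- tail

ISSUED = 8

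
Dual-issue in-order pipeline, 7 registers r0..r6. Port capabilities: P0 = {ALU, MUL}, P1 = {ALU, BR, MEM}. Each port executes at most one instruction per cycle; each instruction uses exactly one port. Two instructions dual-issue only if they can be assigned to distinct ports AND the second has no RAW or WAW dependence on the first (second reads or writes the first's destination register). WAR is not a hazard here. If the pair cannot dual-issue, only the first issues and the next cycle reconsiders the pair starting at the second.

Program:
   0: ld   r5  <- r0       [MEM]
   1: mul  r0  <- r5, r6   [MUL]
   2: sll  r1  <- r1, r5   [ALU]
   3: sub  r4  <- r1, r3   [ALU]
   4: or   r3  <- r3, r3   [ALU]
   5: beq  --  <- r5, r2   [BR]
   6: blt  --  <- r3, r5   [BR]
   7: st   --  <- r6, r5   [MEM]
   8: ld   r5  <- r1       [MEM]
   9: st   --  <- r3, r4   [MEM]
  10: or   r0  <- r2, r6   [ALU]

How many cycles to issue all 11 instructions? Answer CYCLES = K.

CYCLES = 8

t=0 i0:ld.MEM ; RAW r5
t=1 i1+i2:mul.MUL/sll.ALU ; 2-wide
t=2 i3+i4:sub.ALU/or.ALU ; 2-wide
t=3 i5:beq.BR ; no-port BR/BR
t=4 i6:blt.BR ; no-port BR/MEM
t=5 i7:st.MEM ; no-port MEM/MEM
t=6 i8:ld.MEM ; no-port MEM/MEM
t=7 i9+i10:st.MEM/or.ALU ; 2-wide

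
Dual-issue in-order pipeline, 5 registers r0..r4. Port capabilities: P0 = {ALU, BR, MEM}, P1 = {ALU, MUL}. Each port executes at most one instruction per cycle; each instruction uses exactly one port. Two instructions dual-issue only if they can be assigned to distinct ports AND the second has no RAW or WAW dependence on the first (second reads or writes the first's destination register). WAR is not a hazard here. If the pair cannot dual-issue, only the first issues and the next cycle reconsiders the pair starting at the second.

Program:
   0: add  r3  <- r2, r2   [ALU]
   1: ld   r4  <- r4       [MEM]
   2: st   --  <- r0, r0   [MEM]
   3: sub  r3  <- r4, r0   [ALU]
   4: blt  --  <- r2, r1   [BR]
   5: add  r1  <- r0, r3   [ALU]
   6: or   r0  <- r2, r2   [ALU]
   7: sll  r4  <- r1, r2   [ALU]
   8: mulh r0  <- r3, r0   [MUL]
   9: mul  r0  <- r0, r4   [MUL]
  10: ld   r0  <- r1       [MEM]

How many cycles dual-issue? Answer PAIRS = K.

#0 head=0: add ld i0+i1 2-wide
#1 head=2: st sub i2+i3 2-wide
#2 head=4: blt add i4+i5 2-wide
#3 head=6: or sll i6+i7 2-wide
#4 head=8: mulh i8 no-port MUL/MUL
#5 head=9: mul i9 WAW r0
#6 head=10: ld i10 tail

PAIRS = 4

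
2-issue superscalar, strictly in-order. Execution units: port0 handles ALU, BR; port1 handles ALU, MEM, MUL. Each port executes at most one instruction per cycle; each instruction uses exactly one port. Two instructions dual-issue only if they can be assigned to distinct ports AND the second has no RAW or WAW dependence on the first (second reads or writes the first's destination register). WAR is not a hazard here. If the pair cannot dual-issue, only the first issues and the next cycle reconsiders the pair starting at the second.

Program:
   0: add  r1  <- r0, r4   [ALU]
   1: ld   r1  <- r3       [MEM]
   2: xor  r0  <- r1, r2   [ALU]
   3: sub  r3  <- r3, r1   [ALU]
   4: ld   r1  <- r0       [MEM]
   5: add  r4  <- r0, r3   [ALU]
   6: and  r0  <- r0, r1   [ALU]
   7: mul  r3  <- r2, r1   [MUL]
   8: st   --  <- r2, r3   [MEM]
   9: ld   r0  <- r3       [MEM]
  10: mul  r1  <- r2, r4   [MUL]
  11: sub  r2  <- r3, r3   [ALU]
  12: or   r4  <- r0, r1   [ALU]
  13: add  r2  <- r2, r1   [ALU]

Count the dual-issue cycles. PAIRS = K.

PAIRS = 5

0. add @i0  | WAW r1
1. ld @i1  | RAW r1
2. xor/sub @i2/i3  | pair
3. ld/add @i4/i5  | pair
4. and/mul @i6/i7  | pair
5. st @i8  | no-port MEM/MEM
6. ld @i9  | no-port MEM/MUL
7. mul/sub @i10/i11  | pair
8. or/add @i12/i13  | pair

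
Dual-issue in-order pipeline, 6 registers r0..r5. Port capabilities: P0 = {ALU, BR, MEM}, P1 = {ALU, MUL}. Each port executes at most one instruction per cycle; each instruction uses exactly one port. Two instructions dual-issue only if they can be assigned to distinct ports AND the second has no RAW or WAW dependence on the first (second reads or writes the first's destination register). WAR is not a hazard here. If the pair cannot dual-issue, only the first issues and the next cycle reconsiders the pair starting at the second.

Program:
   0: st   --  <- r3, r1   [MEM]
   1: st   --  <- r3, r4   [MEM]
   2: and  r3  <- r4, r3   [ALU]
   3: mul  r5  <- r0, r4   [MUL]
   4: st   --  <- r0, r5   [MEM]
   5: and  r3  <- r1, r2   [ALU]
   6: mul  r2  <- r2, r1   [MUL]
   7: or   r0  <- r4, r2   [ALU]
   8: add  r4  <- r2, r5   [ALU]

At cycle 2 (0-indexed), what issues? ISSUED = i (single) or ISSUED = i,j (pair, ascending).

0. st @i0  | no-port MEM/MEM
1. st+and @i1+i2  | dual
2. mul @i3  | RAW r5
3. st+and @i4+i5  | dual
4. mul @i6  | RAW r2
5. or+add @i7+i8  | dual

ISSUED = 3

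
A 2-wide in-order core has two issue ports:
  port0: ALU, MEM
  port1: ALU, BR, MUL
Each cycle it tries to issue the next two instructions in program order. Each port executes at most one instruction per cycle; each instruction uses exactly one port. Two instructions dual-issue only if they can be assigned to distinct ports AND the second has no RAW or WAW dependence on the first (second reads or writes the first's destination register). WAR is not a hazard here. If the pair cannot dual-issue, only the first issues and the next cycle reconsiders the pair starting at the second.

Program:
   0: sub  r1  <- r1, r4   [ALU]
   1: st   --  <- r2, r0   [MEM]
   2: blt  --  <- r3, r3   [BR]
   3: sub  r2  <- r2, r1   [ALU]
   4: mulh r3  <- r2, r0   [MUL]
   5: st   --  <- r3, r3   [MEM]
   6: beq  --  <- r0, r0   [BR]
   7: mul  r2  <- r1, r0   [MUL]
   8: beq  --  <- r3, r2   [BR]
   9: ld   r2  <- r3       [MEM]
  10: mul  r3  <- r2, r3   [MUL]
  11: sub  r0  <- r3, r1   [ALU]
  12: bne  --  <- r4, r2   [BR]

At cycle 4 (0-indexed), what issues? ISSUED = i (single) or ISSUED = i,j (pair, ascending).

ISSUED = 7

t=0 i0+i1:sub/st ; pair
t=1 i2+i3:blt/sub ; pair
t=2 i4:mulh ; RAW r3
t=3 i5+i6:st/beq ; pair
t=4 i7:mul ; no-port MUL/BR
t=5 i8+i9:beq/ld ; pair
t=6 i10:mul ; RAW r3
t=7 i11+i12:sub/bne ; pair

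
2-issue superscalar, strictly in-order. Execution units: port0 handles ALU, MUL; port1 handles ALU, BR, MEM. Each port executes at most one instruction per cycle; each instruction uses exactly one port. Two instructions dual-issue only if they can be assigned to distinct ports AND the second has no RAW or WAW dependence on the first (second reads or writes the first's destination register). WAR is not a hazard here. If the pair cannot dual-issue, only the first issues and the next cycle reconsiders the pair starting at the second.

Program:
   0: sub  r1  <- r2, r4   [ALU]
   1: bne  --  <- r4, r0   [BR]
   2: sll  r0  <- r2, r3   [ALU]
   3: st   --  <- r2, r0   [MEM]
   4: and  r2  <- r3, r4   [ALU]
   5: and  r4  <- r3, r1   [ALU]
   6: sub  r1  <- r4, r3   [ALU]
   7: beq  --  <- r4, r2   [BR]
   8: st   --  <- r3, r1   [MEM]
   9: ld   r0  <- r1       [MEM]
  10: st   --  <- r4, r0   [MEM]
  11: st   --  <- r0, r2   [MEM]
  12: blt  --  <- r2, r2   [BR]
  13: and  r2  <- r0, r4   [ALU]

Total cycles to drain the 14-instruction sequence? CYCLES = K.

CYCLES = 10

t=0 i0&i1:sub.ALU bne.BR ; dual
t=1 i2:sll.ALU ; RAW r0
t=2 i3&i4:st.MEM and.ALU ; dual
t=3 i5:and.ALU ; RAW r4
t=4 i6&i7:sub.ALU beq.BR ; dual
t=5 i8:st.MEM ; no-port MEM/MEM
t=6 i9:ld.MEM ; no-port MEM/MEM
t=7 i10:st.MEM ; no-port MEM/MEM
t=8 i11:st.MEM ; no-port MEM/BR
t=9 i12&i13:blt.BR and.ALU ; dual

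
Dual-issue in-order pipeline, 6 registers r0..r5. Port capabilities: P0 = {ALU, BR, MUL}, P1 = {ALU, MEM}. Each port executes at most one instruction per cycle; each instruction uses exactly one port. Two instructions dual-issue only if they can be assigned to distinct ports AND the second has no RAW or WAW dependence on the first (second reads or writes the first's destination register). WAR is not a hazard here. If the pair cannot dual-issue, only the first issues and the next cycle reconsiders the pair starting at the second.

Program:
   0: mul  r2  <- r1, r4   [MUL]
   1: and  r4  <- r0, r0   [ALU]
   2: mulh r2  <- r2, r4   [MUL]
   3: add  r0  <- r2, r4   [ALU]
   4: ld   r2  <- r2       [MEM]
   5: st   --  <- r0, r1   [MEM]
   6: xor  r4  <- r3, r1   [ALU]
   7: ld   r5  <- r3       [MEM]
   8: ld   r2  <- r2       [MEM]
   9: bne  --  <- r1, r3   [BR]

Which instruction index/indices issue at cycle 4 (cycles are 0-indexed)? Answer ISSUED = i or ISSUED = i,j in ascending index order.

ISSUED = 7

t=0 i0&i1:mul;and ; dual
t=1 i2:mulh ; RAW r2
t=2 i3&i4:add;ld ; dual
t=3 i5&i6:st;xor ; dual
t=4 i7:ld ; no-port MEM/MEM
t=5 i8&i9:ld;bne ; dual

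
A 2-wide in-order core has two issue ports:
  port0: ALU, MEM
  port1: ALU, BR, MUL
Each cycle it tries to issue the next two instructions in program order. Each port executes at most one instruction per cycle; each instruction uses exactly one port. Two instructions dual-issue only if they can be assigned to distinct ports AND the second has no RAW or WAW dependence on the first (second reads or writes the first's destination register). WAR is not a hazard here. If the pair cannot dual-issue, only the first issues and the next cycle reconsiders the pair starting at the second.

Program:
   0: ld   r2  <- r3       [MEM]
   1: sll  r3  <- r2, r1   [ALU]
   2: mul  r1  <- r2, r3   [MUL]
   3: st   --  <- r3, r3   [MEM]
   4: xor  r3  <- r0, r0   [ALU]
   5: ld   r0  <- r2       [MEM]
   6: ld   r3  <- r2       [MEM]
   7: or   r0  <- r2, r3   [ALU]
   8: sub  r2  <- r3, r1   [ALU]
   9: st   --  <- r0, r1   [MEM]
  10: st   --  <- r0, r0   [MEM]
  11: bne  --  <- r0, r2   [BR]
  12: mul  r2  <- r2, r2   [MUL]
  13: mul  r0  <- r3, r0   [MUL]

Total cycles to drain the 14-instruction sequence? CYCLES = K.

c0: i0 ld  RAW r2
c1: i1 sll  RAW r3
c2: i2/i3 mul;st  2-wide
c3: i4/i5 xor;ld  2-wide
c4: i6 ld  RAW r3
c5: i7/i8 or;sub  2-wide
c6: i9 st  no-port MEM/MEM
c7: i10/i11 st;bne  2-wide
c8: i12 mul  no-port MUL/MUL
c9: i13 mul  tail

CYCLES = 10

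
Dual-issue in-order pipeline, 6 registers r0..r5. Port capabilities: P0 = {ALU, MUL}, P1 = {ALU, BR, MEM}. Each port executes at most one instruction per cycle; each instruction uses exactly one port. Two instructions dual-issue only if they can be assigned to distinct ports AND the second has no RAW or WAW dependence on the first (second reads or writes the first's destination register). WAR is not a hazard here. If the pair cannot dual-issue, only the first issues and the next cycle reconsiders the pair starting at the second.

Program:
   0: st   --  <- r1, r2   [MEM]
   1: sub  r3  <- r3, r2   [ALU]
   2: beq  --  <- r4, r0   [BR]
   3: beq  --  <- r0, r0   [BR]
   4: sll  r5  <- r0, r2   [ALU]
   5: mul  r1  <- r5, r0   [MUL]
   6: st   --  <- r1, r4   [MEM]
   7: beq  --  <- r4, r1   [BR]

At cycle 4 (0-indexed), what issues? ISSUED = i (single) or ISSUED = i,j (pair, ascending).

ISSUED = 6

#0 head=0: st.MEM/sub.ALU i0&i1 dual
#1 head=2: beq.BR i2 no-port BR/BR
#2 head=3: beq.BR/sll.ALU i3&i4 dual
#3 head=5: mul.MUL i5 RAW r1
#4 head=6: st.MEM i6 no-port MEM/BR
#5 head=7: beq.BR i7 tail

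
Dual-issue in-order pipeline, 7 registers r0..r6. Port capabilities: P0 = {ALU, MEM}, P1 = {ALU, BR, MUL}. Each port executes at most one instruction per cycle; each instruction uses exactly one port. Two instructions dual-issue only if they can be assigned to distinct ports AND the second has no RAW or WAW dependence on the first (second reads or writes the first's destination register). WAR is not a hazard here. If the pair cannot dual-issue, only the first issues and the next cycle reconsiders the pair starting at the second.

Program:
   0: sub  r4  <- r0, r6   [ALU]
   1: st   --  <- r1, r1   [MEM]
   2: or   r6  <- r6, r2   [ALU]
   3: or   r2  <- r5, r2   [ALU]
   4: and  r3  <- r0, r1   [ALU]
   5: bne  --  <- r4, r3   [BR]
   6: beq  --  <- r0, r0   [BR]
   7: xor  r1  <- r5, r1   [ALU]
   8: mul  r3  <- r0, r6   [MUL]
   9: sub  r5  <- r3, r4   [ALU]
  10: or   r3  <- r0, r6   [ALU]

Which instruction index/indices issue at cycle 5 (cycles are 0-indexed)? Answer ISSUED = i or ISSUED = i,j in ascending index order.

  cy0 -> i0,i1 (sub/st) pair
  cy1 -> i2,i3 (or/or) pair
  cy2 -> i4 (and) RAW r3
  cy3 -> i5 (bne) no-port BR/BR
  cy4 -> i6,i7 (beq/xor) pair
  cy5 -> i8 (mul) RAW r3
  cy6 -> i9,i10 (sub/or) pair

ISSUED = 8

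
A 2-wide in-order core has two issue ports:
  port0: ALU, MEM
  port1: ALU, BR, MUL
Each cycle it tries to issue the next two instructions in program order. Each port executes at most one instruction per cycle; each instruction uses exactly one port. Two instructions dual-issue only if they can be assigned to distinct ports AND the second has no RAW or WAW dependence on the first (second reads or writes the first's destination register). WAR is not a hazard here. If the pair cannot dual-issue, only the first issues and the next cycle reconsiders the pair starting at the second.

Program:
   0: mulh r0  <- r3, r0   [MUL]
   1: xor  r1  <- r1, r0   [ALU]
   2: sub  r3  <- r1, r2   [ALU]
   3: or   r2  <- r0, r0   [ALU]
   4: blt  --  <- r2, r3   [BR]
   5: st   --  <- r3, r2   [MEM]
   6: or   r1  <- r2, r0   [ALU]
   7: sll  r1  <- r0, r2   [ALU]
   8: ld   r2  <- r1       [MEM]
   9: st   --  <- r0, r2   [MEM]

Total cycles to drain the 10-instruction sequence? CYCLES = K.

c0: i0 mulh.MUL  RAW r0
c1: i1 xor.ALU  RAW r1
c2: i2&i3 sub.ALU or.ALU  pair
c3: i4&i5 blt.BR st.MEM  pair
c4: i6 or.ALU  WAW r1
c5: i7 sll.ALU  RAW r1
c6: i8 ld.MEM  no-port MEM/MEM
c7: i9 st.MEM  tail

CYCLES = 8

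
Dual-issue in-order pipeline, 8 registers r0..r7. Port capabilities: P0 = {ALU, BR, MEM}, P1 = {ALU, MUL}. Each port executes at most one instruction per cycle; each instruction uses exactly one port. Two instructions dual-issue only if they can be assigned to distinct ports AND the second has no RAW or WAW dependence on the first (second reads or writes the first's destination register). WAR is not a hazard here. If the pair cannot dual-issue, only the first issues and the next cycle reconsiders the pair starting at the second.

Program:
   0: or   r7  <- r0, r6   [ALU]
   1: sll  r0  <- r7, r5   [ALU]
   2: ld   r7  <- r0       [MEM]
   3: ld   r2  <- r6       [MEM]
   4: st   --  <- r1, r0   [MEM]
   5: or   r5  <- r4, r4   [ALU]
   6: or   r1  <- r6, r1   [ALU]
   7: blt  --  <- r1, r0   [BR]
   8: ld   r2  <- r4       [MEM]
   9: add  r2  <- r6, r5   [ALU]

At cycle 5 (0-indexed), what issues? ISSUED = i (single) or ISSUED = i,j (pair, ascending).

[0] i0  or  -- RAW r7
[1] i1  sll  -- RAW r0
[2] i2  ld  -- no-port MEM/MEM
[3] i3  ld  -- no-port MEM/MEM
[4] i4,i5  st+or  -- pair
[5] i6  or  -- RAW r1
[6] i7  blt  -- no-port BR/MEM
[7] i8  ld  -- WAW r2
[8] i9  add  -- tail

ISSUED = 6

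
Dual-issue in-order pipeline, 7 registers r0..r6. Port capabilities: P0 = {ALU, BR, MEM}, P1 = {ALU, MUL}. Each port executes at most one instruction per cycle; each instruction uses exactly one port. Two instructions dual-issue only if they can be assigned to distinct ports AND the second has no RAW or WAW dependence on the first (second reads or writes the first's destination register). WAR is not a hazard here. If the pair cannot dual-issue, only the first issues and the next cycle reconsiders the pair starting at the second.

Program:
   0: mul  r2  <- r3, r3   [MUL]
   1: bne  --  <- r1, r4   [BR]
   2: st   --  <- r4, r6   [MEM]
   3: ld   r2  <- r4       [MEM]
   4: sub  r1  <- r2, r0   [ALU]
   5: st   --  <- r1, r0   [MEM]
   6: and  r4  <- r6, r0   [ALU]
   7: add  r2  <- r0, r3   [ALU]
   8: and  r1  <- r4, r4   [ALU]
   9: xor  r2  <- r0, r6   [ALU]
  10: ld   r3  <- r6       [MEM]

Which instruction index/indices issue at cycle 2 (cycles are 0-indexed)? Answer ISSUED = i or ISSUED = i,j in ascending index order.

ISSUED = 3

  cy0 -> i0/i1 (mul.MUL;bne.BR) pair
  cy1 -> i2 (st.MEM) no-port MEM/MEM
  cy2 -> i3 (ld.MEM) RAW r2
  cy3 -> i4 (sub.ALU) RAW r1
  cy4 -> i5/i6 (st.MEM;and.ALU) pair
  cy5 -> i7/i8 (add.ALU;and.ALU) pair
  cy6 -> i9/i10 (xor.ALU;ld.MEM) pair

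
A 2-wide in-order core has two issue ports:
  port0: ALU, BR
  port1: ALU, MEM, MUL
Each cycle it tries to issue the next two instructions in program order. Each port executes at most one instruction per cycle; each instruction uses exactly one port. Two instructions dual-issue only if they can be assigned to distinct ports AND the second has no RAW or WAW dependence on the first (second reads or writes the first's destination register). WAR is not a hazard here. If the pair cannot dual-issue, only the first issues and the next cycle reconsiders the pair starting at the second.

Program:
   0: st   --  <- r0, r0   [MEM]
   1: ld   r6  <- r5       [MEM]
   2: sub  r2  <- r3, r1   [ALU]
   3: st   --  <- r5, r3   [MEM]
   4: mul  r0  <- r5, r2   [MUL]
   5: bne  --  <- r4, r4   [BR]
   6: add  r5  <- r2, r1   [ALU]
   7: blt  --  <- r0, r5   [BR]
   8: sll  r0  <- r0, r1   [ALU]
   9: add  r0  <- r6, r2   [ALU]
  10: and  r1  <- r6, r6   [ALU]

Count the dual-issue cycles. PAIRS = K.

PAIRS = 4

0. st @i0  | no-port MEM/MEM
1. ld;sub @i1/i2  | 2-wide
2. st @i3  | no-port MEM/MUL
3. mul;bne @i4/i5  | 2-wide
4. add @i6  | RAW r5
5. blt;sll @i7/i8  | 2-wide
6. add;and @i9/i10  | 2-wide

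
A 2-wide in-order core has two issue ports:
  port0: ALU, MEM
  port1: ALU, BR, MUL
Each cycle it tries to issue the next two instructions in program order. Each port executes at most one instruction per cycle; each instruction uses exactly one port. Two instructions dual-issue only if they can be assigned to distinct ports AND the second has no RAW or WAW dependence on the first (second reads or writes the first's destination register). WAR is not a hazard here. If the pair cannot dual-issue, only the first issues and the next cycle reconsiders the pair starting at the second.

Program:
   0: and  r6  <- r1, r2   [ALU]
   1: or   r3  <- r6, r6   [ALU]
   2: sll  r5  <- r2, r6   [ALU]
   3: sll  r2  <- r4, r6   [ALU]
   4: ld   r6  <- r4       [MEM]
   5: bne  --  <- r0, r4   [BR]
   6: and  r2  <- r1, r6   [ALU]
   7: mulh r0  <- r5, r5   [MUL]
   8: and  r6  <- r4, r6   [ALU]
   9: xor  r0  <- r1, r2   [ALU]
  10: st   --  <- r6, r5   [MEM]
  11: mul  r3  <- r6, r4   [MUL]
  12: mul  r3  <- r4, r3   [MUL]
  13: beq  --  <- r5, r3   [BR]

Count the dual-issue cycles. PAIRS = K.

c0: i0 and  RAW r6
c1: i1&i2 or sll  dual
c2: i3&i4 sll ld  dual
c3: i5&i6 bne and  dual
c4: i7&i8 mulh and  dual
c5: i9&i10 xor st  dual
c6: i11 mul  no-port MUL/MUL
c7: i12 mul  no-port MUL/BR
c8: i13 beq  tail

PAIRS = 5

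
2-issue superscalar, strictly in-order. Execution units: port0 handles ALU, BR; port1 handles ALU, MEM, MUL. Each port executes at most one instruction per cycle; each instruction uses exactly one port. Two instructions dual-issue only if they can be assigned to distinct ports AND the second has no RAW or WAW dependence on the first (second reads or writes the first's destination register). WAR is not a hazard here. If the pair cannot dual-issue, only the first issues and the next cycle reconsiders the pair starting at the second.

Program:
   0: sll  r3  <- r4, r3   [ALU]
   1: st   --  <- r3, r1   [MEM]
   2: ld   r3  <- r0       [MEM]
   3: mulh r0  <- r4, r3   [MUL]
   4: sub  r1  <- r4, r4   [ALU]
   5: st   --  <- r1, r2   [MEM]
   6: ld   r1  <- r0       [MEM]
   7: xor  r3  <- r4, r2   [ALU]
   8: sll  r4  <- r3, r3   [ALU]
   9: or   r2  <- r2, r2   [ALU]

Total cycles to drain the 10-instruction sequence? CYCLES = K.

CYCLES = 7

0. sll @i0  | RAW r3
1. st @i1  | no-port MEM/MEM
2. ld @i2  | no-port MEM/MUL
3. mulh+sub @i3,i4  | pair
4. st @i5  | no-port MEM/MEM
5. ld+xor @i6,i7  | pair
6. sll+or @i8,i9  | pair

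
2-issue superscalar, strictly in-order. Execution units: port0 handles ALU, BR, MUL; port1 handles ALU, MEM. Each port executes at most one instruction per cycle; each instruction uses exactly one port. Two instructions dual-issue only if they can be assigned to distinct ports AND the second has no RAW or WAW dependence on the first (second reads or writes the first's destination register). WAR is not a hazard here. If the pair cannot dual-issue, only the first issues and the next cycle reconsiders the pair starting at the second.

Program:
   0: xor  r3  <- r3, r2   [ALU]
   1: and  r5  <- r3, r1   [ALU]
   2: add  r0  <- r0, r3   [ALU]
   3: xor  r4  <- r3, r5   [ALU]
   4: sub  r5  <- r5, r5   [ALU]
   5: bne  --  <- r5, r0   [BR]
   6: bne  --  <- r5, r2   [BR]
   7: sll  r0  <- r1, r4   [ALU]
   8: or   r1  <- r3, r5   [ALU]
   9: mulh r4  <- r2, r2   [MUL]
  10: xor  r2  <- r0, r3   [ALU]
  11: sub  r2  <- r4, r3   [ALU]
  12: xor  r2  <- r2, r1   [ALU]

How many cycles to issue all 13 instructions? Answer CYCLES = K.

CYCLES = 9

t=0 i0:xor ; RAW r3
t=1 i1,i2:and add ; 2-wide
t=2 i3,i4:xor sub ; 2-wide
t=3 i5:bne ; no-port BR/BR
t=4 i6,i7:bne sll ; 2-wide
t=5 i8,i9:or mulh ; 2-wide
t=6 i10:xor ; WAW r2
t=7 i11:sub ; RAW+WAW r2
t=8 i12:xor ; tail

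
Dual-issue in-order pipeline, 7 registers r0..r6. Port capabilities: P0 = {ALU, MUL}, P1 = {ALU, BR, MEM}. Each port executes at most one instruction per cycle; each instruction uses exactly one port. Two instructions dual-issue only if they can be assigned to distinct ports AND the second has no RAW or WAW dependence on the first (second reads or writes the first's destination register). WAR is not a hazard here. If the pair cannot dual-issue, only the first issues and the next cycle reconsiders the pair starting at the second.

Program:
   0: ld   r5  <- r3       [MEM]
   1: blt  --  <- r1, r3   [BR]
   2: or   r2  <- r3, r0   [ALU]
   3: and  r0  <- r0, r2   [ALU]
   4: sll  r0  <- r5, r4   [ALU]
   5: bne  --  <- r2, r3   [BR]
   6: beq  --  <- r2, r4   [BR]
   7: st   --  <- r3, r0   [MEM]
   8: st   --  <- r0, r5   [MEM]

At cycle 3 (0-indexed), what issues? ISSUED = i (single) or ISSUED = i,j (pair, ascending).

  cy0 -> i0 (ld.MEM) no-port MEM/BR
  cy1 -> i1,i2 (blt.BR or.ALU) dual
  cy2 -> i3 (and.ALU) WAW r0
  cy3 -> i4,i5 (sll.ALU bne.BR) dual
  cy4 -> i6 (beq.BR) no-port BR/MEM
  cy5 -> i7 (st.MEM) no-port MEM/MEM
  cy6 -> i8 (st.MEM) tail

ISSUED = 4,5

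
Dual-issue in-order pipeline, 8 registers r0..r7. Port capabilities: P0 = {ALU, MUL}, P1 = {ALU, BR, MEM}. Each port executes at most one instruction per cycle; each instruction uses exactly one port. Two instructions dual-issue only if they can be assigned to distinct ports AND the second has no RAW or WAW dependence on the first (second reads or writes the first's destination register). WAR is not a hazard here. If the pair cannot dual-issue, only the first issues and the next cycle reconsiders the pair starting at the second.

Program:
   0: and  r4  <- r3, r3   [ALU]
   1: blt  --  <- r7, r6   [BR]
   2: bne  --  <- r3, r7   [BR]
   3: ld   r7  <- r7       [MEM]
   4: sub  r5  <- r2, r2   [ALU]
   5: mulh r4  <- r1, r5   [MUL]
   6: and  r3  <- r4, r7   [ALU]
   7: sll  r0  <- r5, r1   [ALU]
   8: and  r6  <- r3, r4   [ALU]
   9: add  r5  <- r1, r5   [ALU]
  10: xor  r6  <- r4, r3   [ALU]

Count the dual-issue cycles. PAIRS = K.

[0] i0&i1  and.ALU+blt.BR  -- dual
[1] i2  bne.BR  -- no-port BR/MEM
[2] i3&i4  ld.MEM+sub.ALU  -- dual
[3] i5  mulh.MUL  -- RAW r4
[4] i6&i7  and.ALU+sll.ALU  -- dual
[5] i8&i9  and.ALU+add.ALU  -- dual
[6] i10  xor.ALU  -- tail

PAIRS = 4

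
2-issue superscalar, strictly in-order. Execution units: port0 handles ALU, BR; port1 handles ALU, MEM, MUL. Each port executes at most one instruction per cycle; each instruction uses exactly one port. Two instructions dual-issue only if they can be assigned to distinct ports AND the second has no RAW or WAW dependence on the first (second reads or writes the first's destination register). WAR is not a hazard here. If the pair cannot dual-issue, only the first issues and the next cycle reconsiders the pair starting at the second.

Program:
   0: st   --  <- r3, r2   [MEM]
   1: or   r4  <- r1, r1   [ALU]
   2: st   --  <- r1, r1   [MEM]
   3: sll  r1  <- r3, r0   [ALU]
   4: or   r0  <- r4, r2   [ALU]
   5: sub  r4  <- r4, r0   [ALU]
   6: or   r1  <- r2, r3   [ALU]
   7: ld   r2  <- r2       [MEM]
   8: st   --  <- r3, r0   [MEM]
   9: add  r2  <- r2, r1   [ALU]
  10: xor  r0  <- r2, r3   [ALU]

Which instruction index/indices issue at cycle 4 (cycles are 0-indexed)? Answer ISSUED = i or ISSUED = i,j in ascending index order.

ISSUED = 7

t=0 i0+i1:st or ; dual
t=1 i2+i3:st sll ; dual
t=2 i4:or ; RAW r0
t=3 i5+i6:sub or ; dual
t=4 i7:ld ; no-port MEM/MEM
t=5 i8+i9:st add ; dual
t=6 i10:xor ; tail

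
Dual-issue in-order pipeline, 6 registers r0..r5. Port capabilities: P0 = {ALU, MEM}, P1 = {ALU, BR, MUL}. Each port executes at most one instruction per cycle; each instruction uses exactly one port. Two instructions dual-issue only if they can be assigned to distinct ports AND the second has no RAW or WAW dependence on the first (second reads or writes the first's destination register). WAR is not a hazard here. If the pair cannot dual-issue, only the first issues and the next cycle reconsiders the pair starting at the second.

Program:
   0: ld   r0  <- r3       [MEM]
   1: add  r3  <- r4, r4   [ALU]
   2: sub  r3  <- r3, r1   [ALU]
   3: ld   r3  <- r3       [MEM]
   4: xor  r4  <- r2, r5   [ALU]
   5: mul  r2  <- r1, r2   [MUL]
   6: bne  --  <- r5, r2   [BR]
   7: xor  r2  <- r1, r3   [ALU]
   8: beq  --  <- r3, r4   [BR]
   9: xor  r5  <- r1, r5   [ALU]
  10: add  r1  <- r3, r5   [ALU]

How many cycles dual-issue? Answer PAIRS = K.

PAIRS = 4

[0] i0,i1  ld+add  -- dual
[1] i2  sub  -- RAW+WAW r3
[2] i3,i4  ld+xor  -- dual
[3] i5  mul  -- no-port MUL/BR
[4] i6,i7  bne+xor  -- dual
[5] i8,i9  beq+xor  -- dual
[6] i10  add  -- tail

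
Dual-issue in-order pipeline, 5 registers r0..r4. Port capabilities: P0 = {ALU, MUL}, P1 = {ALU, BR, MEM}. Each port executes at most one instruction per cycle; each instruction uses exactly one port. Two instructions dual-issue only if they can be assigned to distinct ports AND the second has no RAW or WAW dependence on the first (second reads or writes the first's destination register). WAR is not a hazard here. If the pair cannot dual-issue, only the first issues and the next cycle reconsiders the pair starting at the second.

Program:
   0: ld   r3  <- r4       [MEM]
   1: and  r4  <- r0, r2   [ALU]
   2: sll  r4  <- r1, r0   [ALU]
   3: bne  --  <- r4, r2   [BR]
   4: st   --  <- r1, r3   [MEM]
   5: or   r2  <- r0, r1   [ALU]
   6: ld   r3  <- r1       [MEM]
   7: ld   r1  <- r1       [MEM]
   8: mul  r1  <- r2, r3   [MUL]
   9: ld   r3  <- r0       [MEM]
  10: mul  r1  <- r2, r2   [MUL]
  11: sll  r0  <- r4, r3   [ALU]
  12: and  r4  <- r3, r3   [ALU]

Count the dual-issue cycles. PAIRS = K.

t=0 i0+i1:ld.MEM;and.ALU ; pair
t=1 i2:sll.ALU ; RAW r4
t=2 i3:bne.BR ; no-port BR/MEM
t=3 i4+i5:st.MEM;or.ALU ; pair
t=4 i6:ld.MEM ; no-port MEM/MEM
t=5 i7:ld.MEM ; WAW r1
t=6 i8+i9:mul.MUL;ld.MEM ; pair
t=7 i10+i11:mul.MUL;sll.ALU ; pair
t=8 i12:and.ALU ; tail

PAIRS = 4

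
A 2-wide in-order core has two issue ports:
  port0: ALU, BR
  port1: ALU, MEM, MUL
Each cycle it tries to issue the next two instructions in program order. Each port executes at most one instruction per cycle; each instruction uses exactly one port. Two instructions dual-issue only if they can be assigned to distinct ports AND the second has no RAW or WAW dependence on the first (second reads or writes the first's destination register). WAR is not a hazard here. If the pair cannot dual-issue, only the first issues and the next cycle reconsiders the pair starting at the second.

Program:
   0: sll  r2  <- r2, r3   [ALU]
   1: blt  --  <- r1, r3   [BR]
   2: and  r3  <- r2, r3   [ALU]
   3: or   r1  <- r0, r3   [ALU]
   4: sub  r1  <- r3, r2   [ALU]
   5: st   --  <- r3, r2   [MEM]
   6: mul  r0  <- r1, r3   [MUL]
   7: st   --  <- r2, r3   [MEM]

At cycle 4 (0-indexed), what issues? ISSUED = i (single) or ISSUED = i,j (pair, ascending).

0. sll;blt @i0&i1  | 2-wide
1. and @i2  | RAW r3
2. or @i3  | WAW r1
3. sub;st @i4&i5  | 2-wide
4. mul @i6  | no-port MUL/MEM
5. st @i7  | tail

ISSUED = 6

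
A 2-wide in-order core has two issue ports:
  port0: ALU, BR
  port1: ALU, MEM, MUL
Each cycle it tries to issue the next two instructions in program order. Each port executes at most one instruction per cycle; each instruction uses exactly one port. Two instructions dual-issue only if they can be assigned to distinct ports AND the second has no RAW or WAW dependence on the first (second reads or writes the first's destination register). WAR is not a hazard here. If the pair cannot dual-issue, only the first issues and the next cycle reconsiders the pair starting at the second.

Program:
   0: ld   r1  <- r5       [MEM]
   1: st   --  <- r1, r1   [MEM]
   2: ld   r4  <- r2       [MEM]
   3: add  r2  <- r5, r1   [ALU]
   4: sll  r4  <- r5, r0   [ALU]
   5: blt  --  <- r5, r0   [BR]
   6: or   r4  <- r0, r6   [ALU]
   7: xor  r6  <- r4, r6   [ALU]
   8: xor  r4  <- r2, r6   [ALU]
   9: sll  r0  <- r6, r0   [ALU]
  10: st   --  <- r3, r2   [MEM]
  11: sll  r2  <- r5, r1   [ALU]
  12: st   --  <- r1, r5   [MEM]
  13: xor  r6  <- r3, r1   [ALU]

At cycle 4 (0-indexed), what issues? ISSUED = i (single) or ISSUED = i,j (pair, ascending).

#0 head=0: ld.MEM i0 no-port MEM/MEM
#1 head=1: st.MEM i1 no-port MEM/MEM
#2 head=2: ld.MEM add.ALU i2+i3 pair
#3 head=4: sll.ALU blt.BR i4+i5 pair
#4 head=6: or.ALU i6 RAW r4
#5 head=7: xor.ALU i7 RAW r6
#6 head=8: xor.ALU sll.ALU i8+i9 pair
#7 head=10: st.MEM sll.ALU i10+i11 pair
#8 head=12: st.MEM xor.ALU i12+i13 pair

ISSUED = 6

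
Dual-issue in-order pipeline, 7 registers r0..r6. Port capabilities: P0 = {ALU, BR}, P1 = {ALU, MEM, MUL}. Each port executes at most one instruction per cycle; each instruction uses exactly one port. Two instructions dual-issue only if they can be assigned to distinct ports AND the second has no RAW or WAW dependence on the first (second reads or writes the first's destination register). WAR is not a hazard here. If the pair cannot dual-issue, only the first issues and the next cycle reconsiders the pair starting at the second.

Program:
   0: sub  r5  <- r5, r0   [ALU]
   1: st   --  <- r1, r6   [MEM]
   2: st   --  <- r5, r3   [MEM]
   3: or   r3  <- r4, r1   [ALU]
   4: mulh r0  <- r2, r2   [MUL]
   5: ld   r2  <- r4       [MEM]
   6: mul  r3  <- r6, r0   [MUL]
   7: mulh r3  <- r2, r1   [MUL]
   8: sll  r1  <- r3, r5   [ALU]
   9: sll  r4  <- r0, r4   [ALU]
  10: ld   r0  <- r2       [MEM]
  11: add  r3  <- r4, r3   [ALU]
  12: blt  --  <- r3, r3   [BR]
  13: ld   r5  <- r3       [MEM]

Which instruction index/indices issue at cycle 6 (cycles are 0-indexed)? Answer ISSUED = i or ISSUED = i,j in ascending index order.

t=0 i0&i1:sub.ALU/st.MEM ; dual
t=1 i2&i3:st.MEM/or.ALU ; dual
t=2 i4:mulh.MUL ; no-port MUL/MEM
t=3 i5:ld.MEM ; no-port MEM/MUL
t=4 i6:mul.MUL ; no-port MUL/MUL
t=5 i7:mulh.MUL ; RAW r3
t=6 i8&i9:sll.ALU/sll.ALU ; dual
t=7 i10&i11:ld.MEM/add.ALU ; dual
t=8 i12&i13:blt.BR/ld.MEM ; dual

ISSUED = 8,9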